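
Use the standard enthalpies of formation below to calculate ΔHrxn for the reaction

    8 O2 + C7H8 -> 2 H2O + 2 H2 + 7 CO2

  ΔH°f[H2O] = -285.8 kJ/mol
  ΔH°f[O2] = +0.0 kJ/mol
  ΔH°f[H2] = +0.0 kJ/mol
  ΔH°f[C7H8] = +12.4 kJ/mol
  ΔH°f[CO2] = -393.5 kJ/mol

Products: 2·(-285.8) + 2·(+0.0) + 7·(-393.5) = -3326.1
Reactants: 8·(+0.0) + 1·(+12.4) = +12.4
ΔHrxn = (-3326.1) − (+12.4) = -3338.5 kJ/mol

ΔHrxn = -3338.5 kJ/mol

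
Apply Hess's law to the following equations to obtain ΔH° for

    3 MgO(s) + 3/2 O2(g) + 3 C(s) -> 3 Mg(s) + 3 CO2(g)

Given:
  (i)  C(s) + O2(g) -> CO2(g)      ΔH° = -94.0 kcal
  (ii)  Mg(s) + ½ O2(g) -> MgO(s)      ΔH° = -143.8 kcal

(i) × 3 (×3 to match 3 CO2(g) in the target): (3)·(-94.0) = -282.0 kcal
(ii) reversed and × 3 (reverse to put MgO(s) on the reactant side; ×3 to match 3 MgO(s) in the target): (-3)·(-143.8) = +431.4 kcal
Since enthalpy is a state function, ΔH° = (-282.0) + (+431.4) = 149.4 kcal

ΔH° = 149.4 kcal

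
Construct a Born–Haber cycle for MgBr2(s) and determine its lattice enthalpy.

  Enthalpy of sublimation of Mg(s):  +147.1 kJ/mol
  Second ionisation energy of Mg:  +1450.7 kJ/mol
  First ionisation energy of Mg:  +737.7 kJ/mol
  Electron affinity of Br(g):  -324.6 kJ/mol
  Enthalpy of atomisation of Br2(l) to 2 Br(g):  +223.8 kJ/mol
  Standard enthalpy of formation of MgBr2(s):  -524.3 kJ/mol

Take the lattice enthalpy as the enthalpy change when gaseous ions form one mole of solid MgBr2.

ΔHf° = 1·ΔHsub + 1·(ΣIE) + 1·D(Br2) + 2·EA + U
-524.3 = 1·(+147.1) + 1·(+2188.4) + 1·(+223.8) + 2·(-324.6) + U
U = -524.3 − (+1910.1) = -2434.4 kJ/mol

U = -2434.4 kJ/mol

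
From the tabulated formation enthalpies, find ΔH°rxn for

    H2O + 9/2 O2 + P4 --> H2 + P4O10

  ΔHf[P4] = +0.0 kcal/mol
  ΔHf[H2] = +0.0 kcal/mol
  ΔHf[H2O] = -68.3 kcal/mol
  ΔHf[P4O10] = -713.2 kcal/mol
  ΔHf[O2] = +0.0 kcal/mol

ΔH°rxn = -644.9 kcal/mol

Products: 1·(+0.0) + 1·(-713.2) = -713.2
Reactants: 1·(-68.3) + 9/2·(+0.0) + 1·(+0.0) = -68.3
ΔH°rxn = (-713.2) − (-68.3) = -644.9 kcal/mol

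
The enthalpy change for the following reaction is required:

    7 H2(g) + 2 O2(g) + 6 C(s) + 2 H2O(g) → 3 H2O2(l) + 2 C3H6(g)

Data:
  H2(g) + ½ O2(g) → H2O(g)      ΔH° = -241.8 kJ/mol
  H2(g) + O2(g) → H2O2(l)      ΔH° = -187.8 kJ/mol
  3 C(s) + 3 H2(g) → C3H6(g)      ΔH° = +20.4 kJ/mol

equation 1 reversed and × 2: (-2)·(-241.8) = +483.6 kJ/mol
equation 2 × 3: (3)·(-187.8) = -563.4 kJ/mol
equation 3 × 2: (2)·(+20.4) = +40.8 kJ/mol
ΔH° = (+483.6) + (-563.4) + (+40.8) = -39.0 kJ/mol

ΔH° = -39.0 kJ/mol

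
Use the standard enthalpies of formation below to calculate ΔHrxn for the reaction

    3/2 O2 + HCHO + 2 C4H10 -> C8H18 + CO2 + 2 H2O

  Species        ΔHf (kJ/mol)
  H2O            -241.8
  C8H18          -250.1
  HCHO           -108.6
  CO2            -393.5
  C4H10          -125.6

ΔHrxn = -767.4 kJ/mol

Products: 1·(-250.1) + 1·(-393.5) + 2·(-241.8) = -1127.2
Reactants: 3/2·(+0.0) + 1·(-108.6) + 2·(-125.6) = -359.8
ΔHrxn = (-1127.2) − (-359.8) = -767.4 kJ/mol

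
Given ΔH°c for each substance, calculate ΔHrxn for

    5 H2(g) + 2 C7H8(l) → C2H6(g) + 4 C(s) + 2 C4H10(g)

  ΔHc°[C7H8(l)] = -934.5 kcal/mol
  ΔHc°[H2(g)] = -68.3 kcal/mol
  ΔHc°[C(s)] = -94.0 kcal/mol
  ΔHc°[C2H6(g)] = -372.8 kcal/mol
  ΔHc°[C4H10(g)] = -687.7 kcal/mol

Using ΔH = Σ nΔHc°(reactants) − Σ nΔHc°(products):
= [5·(-68.3) + 2·(-934.5)] − [1·(-372.8) + 4·(-94.0) + 2·(-687.7)]
= -86.3 kcal/mol

ΔHrxn = -86.3 kcal/mol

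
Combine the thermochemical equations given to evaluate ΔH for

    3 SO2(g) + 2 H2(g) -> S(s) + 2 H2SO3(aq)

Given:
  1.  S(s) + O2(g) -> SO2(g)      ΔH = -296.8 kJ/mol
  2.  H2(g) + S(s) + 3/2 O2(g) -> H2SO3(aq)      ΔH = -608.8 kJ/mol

eq. 1 reversed and × 3: (-3)·(-296.8) = +890.4 kJ/mol
eq. 2 × 2: (2)·(-608.8) = -1217.6 kJ/mol
Combining the equations, ΔH = (+890.4) + (-1217.6) = -327.2 kJ/mol

ΔH = -327.2 kJ/mol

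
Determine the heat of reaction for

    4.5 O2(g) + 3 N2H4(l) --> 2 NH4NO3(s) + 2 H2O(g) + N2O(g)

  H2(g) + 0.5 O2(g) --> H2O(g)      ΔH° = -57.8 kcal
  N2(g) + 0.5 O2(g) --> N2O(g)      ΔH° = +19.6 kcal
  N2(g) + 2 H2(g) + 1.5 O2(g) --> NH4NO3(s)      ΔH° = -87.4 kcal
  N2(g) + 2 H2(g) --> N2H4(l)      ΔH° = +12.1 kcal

equation 1 × 2 (×2 to match 2 H2O(g) in the target): (2)·(-57.8) = -115.6 kcal
equation 2 as written (N2O(g) already on the product side): +19.6 kcal
equation 3 × 2 (×2 to match 2 NH4NO3(s) in the target): (2)·(-87.4) = -174.8 kcal
equation 4 reversed and × 3 (N2H4(l) must end up as a reactant; scale by 3 for the 3 N2H4(l)): (-3)·(+12.1) = -36.3 kcal
Combining the equations, ΔH° = (2)·(-57.8) + (1)·(+19.6) + (2)·(-87.4) + (-3)·(+12.1) = -307.1 kcal

ΔH° = -307.1 kcal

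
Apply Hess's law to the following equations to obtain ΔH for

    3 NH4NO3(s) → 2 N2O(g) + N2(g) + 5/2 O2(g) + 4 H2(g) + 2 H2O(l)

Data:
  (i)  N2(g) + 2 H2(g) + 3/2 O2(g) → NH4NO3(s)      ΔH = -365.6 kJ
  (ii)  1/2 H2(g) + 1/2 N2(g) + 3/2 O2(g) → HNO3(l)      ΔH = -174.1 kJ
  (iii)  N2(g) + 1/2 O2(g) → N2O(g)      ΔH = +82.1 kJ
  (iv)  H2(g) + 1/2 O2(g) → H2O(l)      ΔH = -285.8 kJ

ΔH = 689.4 kJ

(i) reversed and × 3 (reverse to put NH4NO3(s) on the reactant side; scale by 3 for the 3 NH4NO3(s)): (-3)·(-365.6) = +1096.8 kJ
(ii): not needed (HNO3(l) appears nowhere else).
(iii) × 2 (×2 to match 2 N2O(g) in the target): (2)·(+82.1) = +164.2 kJ
(iv) × 2 (scale by 2 for the 2 H2O(l)): (2)·(-285.8) = -571.6 kJ
ΔH = (-3)·(-365.6) + (2)·(+82.1) + (2)·(-285.8) = 689.4 kJ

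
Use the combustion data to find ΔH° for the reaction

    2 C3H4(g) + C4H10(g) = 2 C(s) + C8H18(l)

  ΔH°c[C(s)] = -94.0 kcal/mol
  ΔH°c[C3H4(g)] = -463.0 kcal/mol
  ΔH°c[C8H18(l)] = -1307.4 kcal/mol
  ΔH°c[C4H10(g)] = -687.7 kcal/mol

ΔH° = -118.3 kcal/mol

Using ΔH = Σ nΔHc°(reactants) − Σ nΔHc°(products):
= [2·(-463.0) + 1·(-687.7)] − [2·(-94.0) + 1·(-1307.4)]
= -118.3 kcal/mol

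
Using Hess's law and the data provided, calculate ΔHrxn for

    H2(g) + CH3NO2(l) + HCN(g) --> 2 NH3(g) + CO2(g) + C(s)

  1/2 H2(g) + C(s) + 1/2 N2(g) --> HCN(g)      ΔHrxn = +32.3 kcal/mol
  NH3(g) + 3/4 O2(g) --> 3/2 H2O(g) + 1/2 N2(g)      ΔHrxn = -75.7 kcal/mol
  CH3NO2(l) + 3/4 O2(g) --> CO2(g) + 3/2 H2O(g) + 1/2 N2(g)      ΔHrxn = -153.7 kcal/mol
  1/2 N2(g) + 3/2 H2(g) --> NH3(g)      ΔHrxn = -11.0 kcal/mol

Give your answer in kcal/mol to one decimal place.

ΔHrxn = -121.3 kcal/mol

equation 1 reversed (HCN(g) must end up as a reactant): -32.3 kcal/mol
equation 2 reversed: +75.7 kcal/mol
equation 3 as written (CH3NO2(l) already on the reactant side): -153.7 kcal/mol
equation 4 as written: -11.0 kcal/mol
ΔHrxn = (-1)·(+32.3) + (-1)·(-75.7) + (1)·(-153.7) + (1)·(-11.0) = -121.3 kcal/mol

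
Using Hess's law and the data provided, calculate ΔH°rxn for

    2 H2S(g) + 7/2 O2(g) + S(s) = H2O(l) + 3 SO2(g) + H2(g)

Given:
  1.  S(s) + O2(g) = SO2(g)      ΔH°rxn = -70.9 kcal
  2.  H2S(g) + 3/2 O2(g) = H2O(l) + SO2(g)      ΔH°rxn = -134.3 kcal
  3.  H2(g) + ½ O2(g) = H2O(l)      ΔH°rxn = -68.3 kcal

eq. 1 as written (S(s) already on the reactant side): -70.9 kcal
eq. 2 × 2 (×2 to match 2 H2S(g) in the target): (2)·(-134.3) = -268.6 kcal
eq. 3 reversed (reverse to put H2(g) on the product side): +68.3 kcal
ΔH°rxn = (1)·(-70.9) + (2)·(-134.3) + (-1)·(-68.3) = -271.2 kcal

ΔH°rxn = -271.2 kcal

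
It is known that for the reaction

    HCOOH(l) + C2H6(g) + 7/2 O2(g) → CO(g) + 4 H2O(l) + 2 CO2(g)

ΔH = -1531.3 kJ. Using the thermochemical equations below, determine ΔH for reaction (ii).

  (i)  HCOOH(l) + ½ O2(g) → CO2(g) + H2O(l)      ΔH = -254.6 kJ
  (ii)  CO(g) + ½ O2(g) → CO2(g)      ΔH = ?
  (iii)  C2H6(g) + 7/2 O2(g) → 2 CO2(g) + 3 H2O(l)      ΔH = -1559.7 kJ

(i) as written (HCOOH(l) already on the reactant side): -254.6 kJ
(ii) reversed (reverse to put CO(g) on the product side): contributes −x
(iii) as written (C2H6(g) already on the reactant side): -1559.7 kJ
-1531.3 = (-254.6) + (-1559.7) − x
x = (-1531.3 − (-1814.3)) / (-1) = -283.0 kJ

ΔH = -283.0 kJ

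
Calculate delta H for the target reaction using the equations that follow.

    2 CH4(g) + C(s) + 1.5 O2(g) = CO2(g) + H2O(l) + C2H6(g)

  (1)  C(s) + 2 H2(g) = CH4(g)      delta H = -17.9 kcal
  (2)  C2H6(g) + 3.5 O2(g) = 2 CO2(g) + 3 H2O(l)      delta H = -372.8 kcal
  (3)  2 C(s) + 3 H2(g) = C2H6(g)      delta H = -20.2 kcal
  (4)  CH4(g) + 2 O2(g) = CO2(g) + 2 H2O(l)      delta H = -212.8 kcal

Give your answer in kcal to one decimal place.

delta H = -146.7 kcal

(1) reversed and × 3: (-3)·(-17.9) = +53.7 kcal
(2) as written: -372.8 kcal
(3) × 2: (2)·(-20.2) = -40.4 kcal
(4) reversed: +212.8 kcal
Since enthalpy is a state function, delta H = (+53.7) + (-372.8) + (-40.4) + (+212.8) = -146.7 kcal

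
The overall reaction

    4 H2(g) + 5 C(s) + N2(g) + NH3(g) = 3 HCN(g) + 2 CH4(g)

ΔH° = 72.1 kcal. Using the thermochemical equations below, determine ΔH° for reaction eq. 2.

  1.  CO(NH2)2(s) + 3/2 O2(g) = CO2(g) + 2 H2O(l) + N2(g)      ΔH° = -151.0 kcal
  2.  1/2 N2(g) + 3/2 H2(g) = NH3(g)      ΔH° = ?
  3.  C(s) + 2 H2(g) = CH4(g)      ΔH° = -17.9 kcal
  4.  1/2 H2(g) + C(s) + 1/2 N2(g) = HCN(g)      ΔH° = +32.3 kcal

ΔH° = -11.0 kcal

eq. 1: not needed.
eq. 2 reversed: contributes −x
eq. 3 × 2: (2)·(-17.9) = -35.8 kcal
eq. 4 × 3: (3)·(+32.3) = +96.9 kcal
+72.1 = (-35.8) + (+96.9) − x
x = (+72.1 − (+61.1)) / (-1) = -11.0 kcal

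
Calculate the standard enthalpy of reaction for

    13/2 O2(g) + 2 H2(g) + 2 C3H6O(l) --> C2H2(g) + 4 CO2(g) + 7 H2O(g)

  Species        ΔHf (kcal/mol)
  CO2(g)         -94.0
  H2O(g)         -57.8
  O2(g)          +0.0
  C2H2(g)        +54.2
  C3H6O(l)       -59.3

ΔH_rxn = -607.8 kcal/mol

Products: 1·(+54.2) + 4·(-94.0) + 7·(-57.8) = -726.4
Reactants: 13/2·(+0.0) + 2·(+0.0) + 2·(-59.3) = -118.6
ΔH_rxn = (-726.4) − (-118.6) = -607.8 kcal/mol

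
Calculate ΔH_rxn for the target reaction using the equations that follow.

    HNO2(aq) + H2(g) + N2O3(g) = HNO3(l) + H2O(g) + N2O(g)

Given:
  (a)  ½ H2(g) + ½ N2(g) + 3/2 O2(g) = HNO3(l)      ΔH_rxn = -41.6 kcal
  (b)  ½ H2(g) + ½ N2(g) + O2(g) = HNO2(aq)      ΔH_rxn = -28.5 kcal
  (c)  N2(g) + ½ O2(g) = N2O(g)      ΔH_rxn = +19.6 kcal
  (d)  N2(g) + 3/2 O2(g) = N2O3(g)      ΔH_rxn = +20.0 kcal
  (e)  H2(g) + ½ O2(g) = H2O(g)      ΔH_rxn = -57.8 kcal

ΔH_rxn = -71.3 kcal

(a) as written: -41.6 kcal
(b) reversed: +28.5 kcal
(c) as written: +19.6 kcal
(d) reversed: -20.0 kcal
(e) as written: -57.8 kcal
Combining the equations, ΔH_rxn = (1)·(-41.6) + (-1)·(-28.5) + (1)·(+19.6) + (-1)·(+20.0) + (1)·(-57.8) = -71.3 kcal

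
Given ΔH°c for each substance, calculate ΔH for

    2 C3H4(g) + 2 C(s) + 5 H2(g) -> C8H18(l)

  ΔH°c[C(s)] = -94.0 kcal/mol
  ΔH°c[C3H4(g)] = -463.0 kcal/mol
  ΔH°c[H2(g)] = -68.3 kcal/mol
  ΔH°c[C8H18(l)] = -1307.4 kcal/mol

Using ΔH = Σ nΔHc°(reactants) − Σ nΔHc°(products):
= [2·(-463.0) + 2·(-94.0) + 5·(-68.3)] − [1·(-1307.4)]
= -148.1 kcal/mol

ΔH = -148.1 kcal/mol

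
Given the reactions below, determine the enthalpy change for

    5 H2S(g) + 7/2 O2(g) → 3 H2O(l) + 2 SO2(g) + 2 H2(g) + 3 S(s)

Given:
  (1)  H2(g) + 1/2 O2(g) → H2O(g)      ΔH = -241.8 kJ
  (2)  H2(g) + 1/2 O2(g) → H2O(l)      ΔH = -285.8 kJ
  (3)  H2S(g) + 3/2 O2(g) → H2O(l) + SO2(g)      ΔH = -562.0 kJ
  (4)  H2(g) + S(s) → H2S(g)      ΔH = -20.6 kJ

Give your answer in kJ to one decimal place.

(1): not needed.
(2) as written: -285.8 kJ
(3) × 2: (2)·(-562.0) = -1124.0 kJ
(4) reversed and × 3: (-3)·(-20.6) = +61.8 kJ
ΔH = (1)·(-285.8) + (2)·(-562.0) + (-3)·(-20.6) = -1348.0 kJ

ΔH = -1348.0 kJ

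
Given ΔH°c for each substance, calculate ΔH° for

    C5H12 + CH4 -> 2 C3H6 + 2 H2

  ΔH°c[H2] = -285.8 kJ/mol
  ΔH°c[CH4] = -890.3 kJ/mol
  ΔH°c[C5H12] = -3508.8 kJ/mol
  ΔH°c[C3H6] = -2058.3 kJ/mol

ΔH° = 289.1 kJ/mol

With combustion enthalpies, reactants minus products:
= [1·(-3508.8) + 1·(-890.3)] − [2·(-2058.3) + 2·(-285.8)]
= 289.1 kJ/mol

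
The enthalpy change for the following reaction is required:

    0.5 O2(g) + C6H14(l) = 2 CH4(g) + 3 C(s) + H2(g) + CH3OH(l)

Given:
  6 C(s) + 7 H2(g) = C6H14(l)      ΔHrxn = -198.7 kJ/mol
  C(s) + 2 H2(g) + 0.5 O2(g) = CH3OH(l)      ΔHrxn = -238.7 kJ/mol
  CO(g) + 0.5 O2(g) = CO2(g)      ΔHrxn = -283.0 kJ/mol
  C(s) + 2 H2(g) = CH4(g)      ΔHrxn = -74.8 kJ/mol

equation 1 reversed: +198.7 kJ/mol
equation 2 as written: -238.7 kJ/mol
equation 3: not needed.
equation 4 × 2: (2)·(-74.8) = -149.6 kJ/mol
By Hess's law, ΔHrxn = (+198.7) + (-238.7) + (-149.6) = -189.6 kJ/mol

ΔHrxn = -189.6 kJ/mol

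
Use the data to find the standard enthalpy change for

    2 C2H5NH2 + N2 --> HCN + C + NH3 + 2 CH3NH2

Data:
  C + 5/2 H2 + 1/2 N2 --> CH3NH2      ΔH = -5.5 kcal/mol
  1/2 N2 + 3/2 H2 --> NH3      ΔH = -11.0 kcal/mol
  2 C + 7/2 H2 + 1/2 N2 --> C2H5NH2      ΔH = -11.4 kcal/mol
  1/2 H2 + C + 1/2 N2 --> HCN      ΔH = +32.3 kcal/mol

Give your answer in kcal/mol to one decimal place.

equation 1 × 2 (scale by 2 for the 2 CH3NH2): (2)·(-5.5) = -11.0 kcal/mol
equation 2 as written (NH3 already on the product side): -11.0 kcal/mol
equation 3 reversed and × 2 (C2H5NH2 must end up as a reactant; scale by 2 for the 2 C2H5NH2): (-2)·(-11.4) = +22.8 kcal/mol
equation 4 as written (HCN already on the product side): +32.3 kcal/mol
ΔH = (2)·(-5.5) + (1)·(-11.0) + (-2)·(-11.4) + (1)·(+32.3) = 33.1 kcal/mol

ΔH = 33.1 kcal/mol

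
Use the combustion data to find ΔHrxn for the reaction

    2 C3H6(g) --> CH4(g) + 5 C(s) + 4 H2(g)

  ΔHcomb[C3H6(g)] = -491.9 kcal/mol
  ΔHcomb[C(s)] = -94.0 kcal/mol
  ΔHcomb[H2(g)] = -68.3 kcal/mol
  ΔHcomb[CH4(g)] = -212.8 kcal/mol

With combustion enthalpies, reactants minus products:
= [2·(-491.9)] − [1·(-212.8) + 5·(-94.0) + 4·(-68.3)]
= -27.8 kcal/mol

ΔHrxn = -27.8 kcal/mol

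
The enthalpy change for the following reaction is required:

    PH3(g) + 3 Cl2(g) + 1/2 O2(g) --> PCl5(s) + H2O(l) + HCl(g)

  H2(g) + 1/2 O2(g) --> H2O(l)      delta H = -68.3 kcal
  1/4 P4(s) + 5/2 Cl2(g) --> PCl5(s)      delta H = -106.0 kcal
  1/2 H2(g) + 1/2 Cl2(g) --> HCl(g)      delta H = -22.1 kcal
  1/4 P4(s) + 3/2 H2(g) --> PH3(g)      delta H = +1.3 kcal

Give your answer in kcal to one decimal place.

delta H = -197.7 kcal

equation 1 as written: -68.3 kcal
equation 2 as written: -106.0 kcal
equation 3 as written: -22.1 kcal
equation 4 reversed: -1.3 kcal
By Hess's law, delta H = (-68.3) + (-106.0) + (-22.1) + (-1.3) = -197.7 kcal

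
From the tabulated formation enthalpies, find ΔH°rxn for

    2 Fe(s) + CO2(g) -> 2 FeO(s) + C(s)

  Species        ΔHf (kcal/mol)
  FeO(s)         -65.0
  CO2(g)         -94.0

ΔH°rxn = -36.0 kcal/mol

Products: 2·(-65.0) + 1·(+0.0) = -130.0
Reactants: 2·(+0.0) + 1·(-94.0) = -94.0
ΔH°rxn = (-130.0) − (-94.0) = -36.0 kcal/mol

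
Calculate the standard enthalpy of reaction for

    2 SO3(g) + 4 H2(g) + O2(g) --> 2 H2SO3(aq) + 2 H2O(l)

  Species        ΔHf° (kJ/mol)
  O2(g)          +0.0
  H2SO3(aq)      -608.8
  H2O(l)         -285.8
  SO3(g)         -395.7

Products: 2·(-608.8) + 2·(-285.8) = -1789.2
Reactants: 2·(-395.7) + 4·(+0.0) + 1·(+0.0) = -791.4
ΔH°rxn = (-1789.2) − (-791.4) = -997.8 kJ/mol

ΔH°rxn = -997.8 kJ/mol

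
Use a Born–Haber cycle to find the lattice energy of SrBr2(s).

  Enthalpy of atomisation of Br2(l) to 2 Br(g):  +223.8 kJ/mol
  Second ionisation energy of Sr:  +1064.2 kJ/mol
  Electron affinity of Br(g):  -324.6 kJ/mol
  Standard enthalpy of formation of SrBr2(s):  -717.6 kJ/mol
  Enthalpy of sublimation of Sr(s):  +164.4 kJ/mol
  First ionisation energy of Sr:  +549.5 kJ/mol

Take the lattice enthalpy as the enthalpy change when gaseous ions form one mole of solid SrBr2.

U = -2070.3 kJ/mol

ΔHf° = 1·ΔHsub + 1·(ΣIE) + 1·D(Br2) + 2·EA + U
-717.6 = 1·(+164.4) + 1·(+1613.7) + 1·(+223.8) + 2·(-324.6) + U
U = -717.6 − (+1352.7) = -2070.3 kJ/mol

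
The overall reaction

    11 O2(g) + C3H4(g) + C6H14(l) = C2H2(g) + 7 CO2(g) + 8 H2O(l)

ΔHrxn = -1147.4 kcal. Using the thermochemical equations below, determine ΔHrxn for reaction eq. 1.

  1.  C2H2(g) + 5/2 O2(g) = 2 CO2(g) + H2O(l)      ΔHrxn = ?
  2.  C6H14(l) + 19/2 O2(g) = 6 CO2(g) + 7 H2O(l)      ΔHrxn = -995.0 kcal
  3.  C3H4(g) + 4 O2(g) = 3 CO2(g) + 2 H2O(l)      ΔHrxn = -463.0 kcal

eq. 1 reversed: contributes −x
eq. 2 as written: -995.0 kcal
eq. 3 as written: -463.0 kcal
-1147.4 = (-995.0) + (-463.0) − x
x = (-1147.4 − (-1458.0)) / (-1) = -310.6 kcal

ΔHrxn = -310.6 kcal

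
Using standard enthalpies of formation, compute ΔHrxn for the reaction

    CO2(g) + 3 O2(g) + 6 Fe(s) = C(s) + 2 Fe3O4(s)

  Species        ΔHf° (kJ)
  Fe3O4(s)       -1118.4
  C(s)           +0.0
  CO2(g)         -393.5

ΔHrxn = -1843.3 kJ

ΔH°rxn = Σ nΔHf°(products) − Σ nΔHf°(reactants).
Products: 1·(+0.0) + 2·(-1118.4) = -2236.8
Reactants: 1·(-393.5) + 3·(+0.0) + 6·(+0.0) = -393.5
ΔHrxn = (-2236.8) − (-393.5) = -1843.3 kJ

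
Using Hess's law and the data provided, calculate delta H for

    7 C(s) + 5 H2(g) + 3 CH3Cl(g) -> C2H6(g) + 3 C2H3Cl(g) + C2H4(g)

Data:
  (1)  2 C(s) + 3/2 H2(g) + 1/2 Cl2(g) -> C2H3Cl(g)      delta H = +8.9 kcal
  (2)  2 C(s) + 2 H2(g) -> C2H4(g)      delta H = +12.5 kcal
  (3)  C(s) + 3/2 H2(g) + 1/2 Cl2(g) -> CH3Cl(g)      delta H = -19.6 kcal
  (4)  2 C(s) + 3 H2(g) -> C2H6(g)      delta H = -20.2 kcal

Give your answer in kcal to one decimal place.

delta H = 77.8 kcal

(1) × 3: (3)·(+8.9) = +26.7 kcal
(2) as written: +12.5 kcal
(3) reversed and × 3: (-3)·(-19.6) = +58.8 kcal
(4) as written: -20.2 kcal
delta H = (3)·(+8.9) + (1)·(+12.5) + (-3)·(-19.6) + (1)·(-20.2) = 77.8 kcal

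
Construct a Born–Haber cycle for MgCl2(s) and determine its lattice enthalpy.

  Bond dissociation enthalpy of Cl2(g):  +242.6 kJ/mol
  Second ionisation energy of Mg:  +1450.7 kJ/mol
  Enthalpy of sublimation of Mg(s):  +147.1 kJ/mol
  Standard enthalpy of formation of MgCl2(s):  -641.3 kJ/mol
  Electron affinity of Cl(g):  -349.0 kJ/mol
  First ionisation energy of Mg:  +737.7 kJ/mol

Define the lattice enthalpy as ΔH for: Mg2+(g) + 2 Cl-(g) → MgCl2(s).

ΔHf° = 1·ΔHsub + 1·(ΣIE) + 1·D(Cl2) + 2·EA + U
-641.3 = 1·(+147.1) + 1·(+2188.4) + 1·(+242.6) + 2·(-349.0) + U
U = -641.3 − (+1880.1) = -2521.4 kJ/mol

U = -2521.4 kJ/mol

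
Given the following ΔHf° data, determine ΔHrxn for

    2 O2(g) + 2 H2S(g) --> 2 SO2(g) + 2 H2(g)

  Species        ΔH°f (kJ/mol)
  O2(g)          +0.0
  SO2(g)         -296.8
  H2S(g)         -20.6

ΔHrxn = -552.4 kJ/mol

ΔH°rxn = Σ nΔHf°(products) − Σ nΔHf°(reactants).
Products: 2·(-296.8) + 2·(+0.0) = -593.6
Reactants: 2·(+0.0) + 2·(-20.6) = -41.2
ΔHrxn = (-593.6) − (-41.2) = -552.4 kJ/mol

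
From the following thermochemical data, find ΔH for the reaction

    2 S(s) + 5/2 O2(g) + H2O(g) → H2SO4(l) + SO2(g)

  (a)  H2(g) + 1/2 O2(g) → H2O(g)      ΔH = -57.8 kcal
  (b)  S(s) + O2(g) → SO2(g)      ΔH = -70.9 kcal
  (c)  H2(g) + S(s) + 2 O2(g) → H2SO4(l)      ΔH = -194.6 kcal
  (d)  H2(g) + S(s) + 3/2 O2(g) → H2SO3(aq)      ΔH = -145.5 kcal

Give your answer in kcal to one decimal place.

ΔH = -207.7 kcal

(a) reversed (H2O(g) must end up as a reactant): +57.8 kcal
(b) as written (SO2(g) already on the product side): -70.9 kcal
(c) as written (H2SO4(l) already on the product side): -194.6 kcal
(d): not needed (H2SO3(aq) appears nowhere else).
ΔH = (-1)·(-57.8) + (1)·(-70.9) + (1)·(-194.6) = -207.7 kcal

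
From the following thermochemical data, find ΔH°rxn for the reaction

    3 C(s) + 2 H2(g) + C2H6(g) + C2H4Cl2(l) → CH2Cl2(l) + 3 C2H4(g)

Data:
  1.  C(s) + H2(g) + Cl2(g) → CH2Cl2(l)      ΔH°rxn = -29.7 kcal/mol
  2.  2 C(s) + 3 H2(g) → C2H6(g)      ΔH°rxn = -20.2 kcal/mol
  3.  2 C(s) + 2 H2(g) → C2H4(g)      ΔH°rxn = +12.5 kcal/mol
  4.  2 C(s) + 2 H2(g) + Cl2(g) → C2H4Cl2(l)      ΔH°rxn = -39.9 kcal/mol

eq. 1 as written (CH2Cl2(l) already on the product side): -29.7 kcal/mol
eq. 2 reversed (reverse to put C2H6(g) on the reactant side): +20.2 kcal/mol
eq. 3 × 3 (scale by 3 for the 3 C2H4(g)): (3)·(+12.5) = +37.5 kcal/mol
eq. 4 reversed (C2H4Cl2(l) must end up as a reactant): +39.9 kcal/mol
Combining the equations, ΔH°rxn = (1)·(-29.7) + (-1)·(-20.2) + (3)·(+12.5) + (-1)·(-39.9) = 67.9 kcal/mol

ΔH°rxn = 67.9 kcal/mol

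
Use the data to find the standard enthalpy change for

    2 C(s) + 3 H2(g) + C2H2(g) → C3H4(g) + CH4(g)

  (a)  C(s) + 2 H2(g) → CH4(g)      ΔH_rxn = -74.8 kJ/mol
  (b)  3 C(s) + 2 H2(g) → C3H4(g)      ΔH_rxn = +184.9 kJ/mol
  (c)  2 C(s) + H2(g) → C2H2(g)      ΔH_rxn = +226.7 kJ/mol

ΔH_rxn = -116.6 kJ/mol

(a) as written: -74.8 kJ/mol
(b) as written: +184.9 kJ/mol
(c) reversed: -226.7 kJ/mol
By Hess's law, ΔH_rxn = (1)·(-74.8) + (1)·(+184.9) + (-1)·(+226.7) = -116.6 kJ/mol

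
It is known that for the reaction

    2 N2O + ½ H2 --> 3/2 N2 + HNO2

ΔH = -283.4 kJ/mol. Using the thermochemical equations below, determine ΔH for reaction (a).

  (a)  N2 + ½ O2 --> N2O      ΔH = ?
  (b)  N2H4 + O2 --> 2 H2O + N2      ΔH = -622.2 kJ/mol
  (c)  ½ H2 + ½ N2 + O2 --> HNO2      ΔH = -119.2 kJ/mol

ΔH = 82.1 kJ/mol

(a) reversed and × 2 (N2O must end up as a reactant; ×2 to match 2 N2O in the target): contributes −2·x
(b): not needed (H2O appears nowhere else).
(c) as written (HNO2 already on the product side): -119.2 kJ/mol
-283.4 = (-119.2) − 2·x
x = (-283.4 − (-119.2)) / (-2) = 82.1 kJ/mol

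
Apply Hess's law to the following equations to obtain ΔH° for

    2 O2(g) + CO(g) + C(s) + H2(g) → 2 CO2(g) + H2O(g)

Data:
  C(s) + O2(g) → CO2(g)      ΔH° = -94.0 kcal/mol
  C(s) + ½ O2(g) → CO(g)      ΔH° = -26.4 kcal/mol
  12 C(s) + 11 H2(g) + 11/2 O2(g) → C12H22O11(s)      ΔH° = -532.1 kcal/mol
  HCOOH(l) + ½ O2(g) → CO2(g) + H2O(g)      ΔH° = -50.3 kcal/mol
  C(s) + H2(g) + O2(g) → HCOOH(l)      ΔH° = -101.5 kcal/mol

ΔH° = -219.4 kcal/mol

equation 1 as written: -94.0 kcal/mol
equation 2 reversed (reverse to put CO(g) on the reactant side): +26.4 kcal/mol
equation 3: not needed (C12H22O11(s) appears nowhere else).
equation 4 as written (H2O(g) already on the product side): -50.3 kcal/mol
equation 5 as written: -101.5 kcal/mol
Since enthalpy is a state function, ΔH° = (1)·(-94.0) + (-1)·(-26.4) + (1)·(-50.3) + (1)·(-101.5) = -219.4 kcal/mol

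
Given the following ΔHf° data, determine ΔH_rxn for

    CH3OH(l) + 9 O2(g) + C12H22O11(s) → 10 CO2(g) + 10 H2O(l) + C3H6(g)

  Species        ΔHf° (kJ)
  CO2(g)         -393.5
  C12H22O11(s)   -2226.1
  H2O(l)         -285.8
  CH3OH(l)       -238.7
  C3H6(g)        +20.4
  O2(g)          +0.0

ΔH_rxn = -4307.8 kJ

Products: 10·(-393.5) + 10·(-285.8) + 1·(+20.4) = -6772.6
Reactants: 1·(-238.7) + 9·(+0.0) + 1·(-2226.1) = -2464.8
ΔH_rxn = (-6772.6) − (-2464.8) = -4307.8 kJ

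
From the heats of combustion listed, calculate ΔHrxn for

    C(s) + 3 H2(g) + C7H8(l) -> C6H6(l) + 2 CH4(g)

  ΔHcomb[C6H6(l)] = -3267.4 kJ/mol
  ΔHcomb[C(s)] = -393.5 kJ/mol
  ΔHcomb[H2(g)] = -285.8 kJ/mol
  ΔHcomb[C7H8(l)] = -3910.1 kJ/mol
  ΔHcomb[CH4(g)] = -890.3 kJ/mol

With combustion enthalpies, reactants minus products:
= [1·(-393.5) + 3·(-285.8) + 1·(-3910.1)] − [1·(-3267.4) + 2·(-890.3)]
= -113.0 kJ/mol

ΔHrxn = -113.0 kJ/mol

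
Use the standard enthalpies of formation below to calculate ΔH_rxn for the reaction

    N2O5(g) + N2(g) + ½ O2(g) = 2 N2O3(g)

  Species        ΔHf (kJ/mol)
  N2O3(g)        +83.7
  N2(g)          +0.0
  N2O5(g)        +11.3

Products: 2·(+83.7) = +167.4
Reactants: 1·(+11.3) + 1·(+0.0) + 1/2·(+0.0) = +11.3
ΔH_rxn = (+167.4) − (+11.3) = 156.1 kJ/mol

ΔH_rxn = 156.1 kJ/mol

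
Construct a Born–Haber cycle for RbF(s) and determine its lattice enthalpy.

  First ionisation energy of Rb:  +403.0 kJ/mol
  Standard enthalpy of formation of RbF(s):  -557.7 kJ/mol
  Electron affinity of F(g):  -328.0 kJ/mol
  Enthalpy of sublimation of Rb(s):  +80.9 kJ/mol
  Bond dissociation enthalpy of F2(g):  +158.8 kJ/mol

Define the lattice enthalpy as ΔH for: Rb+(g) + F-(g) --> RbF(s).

U = -793.0 kJ/mol

ΔHf° = 1·ΔHsub + 1·(ΣIE) + 1/2·D(F2) + 1·EA + U
-557.7 = 1·(+80.9) + 1·(+403.0) + 1/2·(+158.8) + 1·(-328.0) + U
U = -557.7 − (+235.3) = -793.0 kJ/mol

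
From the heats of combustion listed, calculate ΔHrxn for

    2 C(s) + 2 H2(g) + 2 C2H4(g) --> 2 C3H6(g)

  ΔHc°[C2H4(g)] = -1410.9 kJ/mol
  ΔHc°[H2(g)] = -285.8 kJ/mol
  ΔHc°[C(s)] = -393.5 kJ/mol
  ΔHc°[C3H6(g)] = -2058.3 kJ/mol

Using ΔH = Σ nΔHc°(reactants) − Σ nΔHc°(products):
= [2·(-393.5) + 2·(-285.8) + 2·(-1410.9)] − [2·(-2058.3)]
= -63.8 kJ/mol

ΔHrxn = -63.8 kJ/mol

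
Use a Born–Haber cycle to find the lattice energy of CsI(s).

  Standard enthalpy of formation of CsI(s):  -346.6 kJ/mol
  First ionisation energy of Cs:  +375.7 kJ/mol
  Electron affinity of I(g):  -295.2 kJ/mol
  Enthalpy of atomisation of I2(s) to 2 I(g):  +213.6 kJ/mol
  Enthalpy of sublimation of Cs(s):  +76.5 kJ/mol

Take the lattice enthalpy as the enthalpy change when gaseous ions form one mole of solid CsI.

ΔHf° = 1·ΔHsub + 1·(ΣIE) + 1/2·D(I2) + 1·EA + U
-346.6 = 1·(+76.5) + 1·(+375.7) + 1/2·(+213.6) + 1·(-295.2) + U
U = -346.6 − (+263.8) = -610.4 kJ/mol

U = -610.4 kJ/mol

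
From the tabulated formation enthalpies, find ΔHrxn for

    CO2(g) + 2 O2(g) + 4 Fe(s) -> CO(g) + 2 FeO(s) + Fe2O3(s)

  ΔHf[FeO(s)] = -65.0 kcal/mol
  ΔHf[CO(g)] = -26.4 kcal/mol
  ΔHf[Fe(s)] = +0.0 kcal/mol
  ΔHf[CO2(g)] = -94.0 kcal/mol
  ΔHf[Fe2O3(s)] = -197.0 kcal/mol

ΔHrxn = -259.4 kcal/mol

ΔH°rxn = Σ nΔHf°(products) − Σ nΔHf°(reactants).
Products: 1·(-26.4) + 2·(-65.0) + 1·(-197.0) = -353.4
Reactants: 1·(-94.0) + 2·(+0.0) + 4·(+0.0) = -94.0
ΔHrxn = (-353.4) − (-94.0) = -259.4 kcal/mol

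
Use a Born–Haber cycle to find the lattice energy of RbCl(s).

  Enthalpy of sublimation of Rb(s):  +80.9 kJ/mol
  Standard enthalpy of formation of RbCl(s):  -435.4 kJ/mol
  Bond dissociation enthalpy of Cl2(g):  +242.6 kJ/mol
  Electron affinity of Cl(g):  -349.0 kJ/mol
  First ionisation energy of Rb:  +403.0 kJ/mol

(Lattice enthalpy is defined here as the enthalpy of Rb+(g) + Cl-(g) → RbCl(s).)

U = -691.6 kJ/mol

ΔHf° = 1·ΔHsub + 1·(ΣIE) + 1/2·D(Cl2) + 1·EA + U
-435.4 = 1·(+80.9) + 1·(+403.0) + 1/2·(+242.6) + 1·(-349.0) + U
U = -435.4 − (+256.2) = -691.6 kJ/mol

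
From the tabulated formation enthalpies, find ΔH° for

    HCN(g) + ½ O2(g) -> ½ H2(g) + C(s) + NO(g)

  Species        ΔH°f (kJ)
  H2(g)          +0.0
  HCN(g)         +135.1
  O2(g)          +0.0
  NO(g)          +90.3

Products: 1/2·(+0.0) + 1·(+0.0) + 1·(+90.3) = +90.3
Reactants: 1·(+135.1) + 1/2·(+0.0) = +135.1
ΔH° = (+90.3) − (+135.1) = -44.8 kJ

ΔH° = -44.8 kJ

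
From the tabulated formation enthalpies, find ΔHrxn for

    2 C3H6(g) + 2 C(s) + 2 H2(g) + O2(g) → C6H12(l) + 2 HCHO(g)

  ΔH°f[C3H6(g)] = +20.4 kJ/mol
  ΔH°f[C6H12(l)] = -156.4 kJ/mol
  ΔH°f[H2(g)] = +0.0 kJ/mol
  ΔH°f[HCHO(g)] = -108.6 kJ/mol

ΔHrxn = -414.4 kJ/mol

ΔH°rxn = Σ nΔHf°(products) − Σ nΔHf°(reactants).
Products: 1·(-156.4) + 2·(-108.6) = -373.6
Reactants: 2·(+20.4) + 2·(+0.0) + 2·(+0.0) + 1·(+0.0) = +40.8
ΔHrxn = (-373.6) − (+40.8) = -414.4 kJ/mol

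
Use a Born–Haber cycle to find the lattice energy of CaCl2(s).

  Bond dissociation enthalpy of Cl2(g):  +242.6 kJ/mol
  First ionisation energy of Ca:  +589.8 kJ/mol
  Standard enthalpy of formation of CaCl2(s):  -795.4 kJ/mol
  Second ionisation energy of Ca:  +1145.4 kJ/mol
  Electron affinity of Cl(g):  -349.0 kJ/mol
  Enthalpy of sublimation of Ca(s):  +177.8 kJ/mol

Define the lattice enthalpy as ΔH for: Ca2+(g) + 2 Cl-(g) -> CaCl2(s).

ΔHf° = 1·ΔHsub + 1·(ΣIE) + 1·D(Cl2) + 2·EA + U
-795.4 = 1·(+177.8) + 1·(+1735.2) + 1·(+242.6) + 2·(-349.0) + U
U = -795.4 − (+1457.6) = -2253.0 kJ/mol

U = -2253.0 kJ/mol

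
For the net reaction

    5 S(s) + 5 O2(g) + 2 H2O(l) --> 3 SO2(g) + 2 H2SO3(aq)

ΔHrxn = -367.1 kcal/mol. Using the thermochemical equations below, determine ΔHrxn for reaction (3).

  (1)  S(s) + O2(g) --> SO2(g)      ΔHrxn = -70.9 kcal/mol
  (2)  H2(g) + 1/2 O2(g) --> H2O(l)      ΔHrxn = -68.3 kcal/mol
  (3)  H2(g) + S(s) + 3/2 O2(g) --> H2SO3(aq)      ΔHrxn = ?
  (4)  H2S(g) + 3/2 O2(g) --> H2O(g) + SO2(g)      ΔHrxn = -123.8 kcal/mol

ΔHrxn = -145.5 kcal/mol

(1) × 3: (3)·(-70.9) = -212.7 kcal/mol
(2) reversed and × 2 (H2O(l) must end up as a reactant; scale by 2 for the 2 H2O(l)): (-2)·(-68.3) = +136.6 kcal/mol
(3) × 2 (scale by 2 for the 2 H2SO3(aq)): contributes 2·x
(4): not needed (H2O(g) appears nowhere else).
-367.1 = (-212.7) + (+136.6) + 2·x
x = (-367.1 − (-76.1)) / (2) = -145.5 kcal/mol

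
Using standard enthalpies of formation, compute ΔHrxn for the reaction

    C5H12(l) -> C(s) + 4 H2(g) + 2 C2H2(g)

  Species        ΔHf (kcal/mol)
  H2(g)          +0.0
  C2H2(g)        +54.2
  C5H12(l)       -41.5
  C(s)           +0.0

Products: 1·(+0.0) + 4·(+0.0) + 2·(+54.2) = +108.4
Reactants: 1·(-41.5) = -41.5
ΔHrxn = (+108.4) − (-41.5) = 149.9 kcal/mol

ΔHrxn = 149.9 kcal/mol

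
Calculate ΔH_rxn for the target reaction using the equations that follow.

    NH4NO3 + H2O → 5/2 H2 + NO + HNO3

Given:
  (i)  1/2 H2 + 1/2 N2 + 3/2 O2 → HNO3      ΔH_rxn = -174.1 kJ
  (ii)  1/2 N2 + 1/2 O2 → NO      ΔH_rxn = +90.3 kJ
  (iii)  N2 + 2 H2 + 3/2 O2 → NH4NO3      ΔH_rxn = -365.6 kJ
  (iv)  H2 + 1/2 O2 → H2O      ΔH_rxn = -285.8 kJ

ΔH_rxn = 567.6 kJ

(i) as written (HNO3 already on the product side): -174.1 kJ
(ii) as written (NO already on the product side): +90.3 kJ
(iii) reversed (reverse to put NH4NO3 on the reactant side): +365.6 kJ
(iv) reversed (H2O must end up as a reactant): +285.8 kJ
ΔH_rxn = (1)·(-174.1) + (1)·(+90.3) + (-1)·(-365.6) + (-1)·(-285.8) = 567.6 kJ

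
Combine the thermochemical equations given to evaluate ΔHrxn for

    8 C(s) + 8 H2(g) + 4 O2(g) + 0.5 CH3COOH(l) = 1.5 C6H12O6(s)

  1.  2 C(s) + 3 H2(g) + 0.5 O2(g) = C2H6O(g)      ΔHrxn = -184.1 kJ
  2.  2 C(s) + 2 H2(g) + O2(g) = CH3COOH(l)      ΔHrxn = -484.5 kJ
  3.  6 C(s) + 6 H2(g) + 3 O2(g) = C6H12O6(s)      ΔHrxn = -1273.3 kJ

eq. 1: not needed (C2H6O(g) appears nowhere else).
eq. 2 reversed and × 1/2 (CH3COOH(l) must end up as a reactant; ×1/2 to match 1/2 CH3COOH(l) in the target): (-1/2)·(-484.5) = +242.25 kJ
eq. 3 × 3/2 (×3/2 to match 3/2 C6H12O6(s) in the target): (3/2)·(-1273.3) = -1909.95 kJ
Summing the manipulated equations, ΔHrxn = (+242.25) + (-1909.95) = -1667.7 kJ

ΔHrxn = -1667.7 kJ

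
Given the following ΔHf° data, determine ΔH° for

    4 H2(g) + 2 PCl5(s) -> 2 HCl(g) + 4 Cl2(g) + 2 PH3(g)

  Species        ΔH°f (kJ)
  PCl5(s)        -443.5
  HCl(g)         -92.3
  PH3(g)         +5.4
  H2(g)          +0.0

ΔH° = 713.2 kJ

Products: 2·(-92.3) + 4·(+0.0) + 2·(+5.4) = -173.8
Reactants: 4·(+0.0) + 2·(-443.5) = -887.0
ΔH° = (-173.8) − (-887.0) = 713.2 kJ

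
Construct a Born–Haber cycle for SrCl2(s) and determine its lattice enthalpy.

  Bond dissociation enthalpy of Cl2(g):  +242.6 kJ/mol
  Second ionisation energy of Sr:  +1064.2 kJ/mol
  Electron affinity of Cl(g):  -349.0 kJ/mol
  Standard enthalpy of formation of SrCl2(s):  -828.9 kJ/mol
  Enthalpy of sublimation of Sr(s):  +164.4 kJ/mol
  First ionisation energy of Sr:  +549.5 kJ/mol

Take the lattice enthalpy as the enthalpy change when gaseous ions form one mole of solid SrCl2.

ΔHf° = 1·ΔHsub + 1·(ΣIE) + 1·D(Cl2) + 2·EA + U
-828.9 = 1·(+164.4) + 1·(+1613.7) + 1·(+242.6) + 2·(-349.0) + U
U = -828.9 − (+1322.7) = -2151.6 kJ/mol

U = -2151.6 kJ/mol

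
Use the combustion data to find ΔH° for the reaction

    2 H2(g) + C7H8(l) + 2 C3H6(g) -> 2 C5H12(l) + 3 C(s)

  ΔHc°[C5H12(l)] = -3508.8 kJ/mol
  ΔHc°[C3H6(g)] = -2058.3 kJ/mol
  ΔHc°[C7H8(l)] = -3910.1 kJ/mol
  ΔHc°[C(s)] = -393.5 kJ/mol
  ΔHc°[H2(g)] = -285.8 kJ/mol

Using ΔH = Σ nΔHc°(reactants) − Σ nΔHc°(products):
= [2·(-285.8) + 1·(-3910.1) + 2·(-2058.3)] − [2·(-3508.8) + 3·(-393.5)]
= -400.2 kJ/mol

ΔH° = -400.2 kJ/mol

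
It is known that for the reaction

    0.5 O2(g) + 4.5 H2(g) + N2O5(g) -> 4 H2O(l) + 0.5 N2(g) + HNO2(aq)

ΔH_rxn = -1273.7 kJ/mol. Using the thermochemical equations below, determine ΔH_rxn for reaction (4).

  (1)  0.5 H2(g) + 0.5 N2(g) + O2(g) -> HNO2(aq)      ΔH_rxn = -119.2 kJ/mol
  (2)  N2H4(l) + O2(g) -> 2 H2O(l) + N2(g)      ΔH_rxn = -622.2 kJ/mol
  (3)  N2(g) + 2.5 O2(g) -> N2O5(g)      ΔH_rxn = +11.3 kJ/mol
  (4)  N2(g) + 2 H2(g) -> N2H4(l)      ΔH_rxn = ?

(1) as written (HNO2(aq) already on the product side): -119.2 kJ/mol
(2) × 2 (×2 to match 4 H2O(l) in the target): (2)·(-622.2) = -1244.4 kJ/mol
(3) reversed (N2O5(g) must end up as a reactant): -11.3 kJ/mol
(4) × 2: contributes 2·x
-1273.7 = (-119.2) + (-1244.4) + (-11.3) + 2·x
x = (-1273.7 − (-1374.9)) / (2) = 50.6 kJ/mol

ΔH_rxn = 50.6 kJ/mol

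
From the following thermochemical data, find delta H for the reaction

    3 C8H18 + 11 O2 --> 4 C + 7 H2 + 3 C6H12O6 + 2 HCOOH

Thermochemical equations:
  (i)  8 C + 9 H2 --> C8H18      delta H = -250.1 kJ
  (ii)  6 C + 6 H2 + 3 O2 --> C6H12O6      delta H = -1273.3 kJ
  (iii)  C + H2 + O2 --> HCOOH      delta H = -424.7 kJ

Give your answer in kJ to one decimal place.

delta H = -3919.0 kJ

(i) reversed and × 3 (C8H18 must end up as a reactant; scale by 3 for the 3 C8H18): (-3)·(-250.1) = +750.3 kJ
(ii) × 3 (×3 to match 3 C6H12O6 in the target): (3)·(-1273.3) = -3819.9 kJ
(iii) × 2 (scale by 2 for the 2 HCOOH): (2)·(-424.7) = -849.4 kJ
delta H = (-3)·(-250.1) + (3)·(-1273.3) + (2)·(-424.7) = -3919.0 kJ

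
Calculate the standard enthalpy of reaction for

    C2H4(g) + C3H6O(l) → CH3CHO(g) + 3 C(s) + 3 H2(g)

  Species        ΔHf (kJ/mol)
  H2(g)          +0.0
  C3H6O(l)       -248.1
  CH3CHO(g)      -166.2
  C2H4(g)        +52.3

Products: 1·(-166.2) + 3·(+0.0) + 3·(+0.0) = -166.2
Reactants: 1·(+52.3) + 1·(-248.1) = -195.8
ΔH°rxn = (-166.2) − (-195.8) = 29.6 kJ/mol

ΔH°rxn = 29.6 kJ/mol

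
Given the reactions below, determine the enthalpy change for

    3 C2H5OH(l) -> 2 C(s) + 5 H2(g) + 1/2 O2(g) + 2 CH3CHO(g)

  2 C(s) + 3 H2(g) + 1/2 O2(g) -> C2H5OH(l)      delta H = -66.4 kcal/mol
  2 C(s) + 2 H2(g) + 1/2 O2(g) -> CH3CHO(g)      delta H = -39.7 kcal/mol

delta H = 119.8 kcal/mol

equation 1 reversed and × 3 (reverse to put C2H5OH(l) on the reactant side; ×3 to match 3 C2H5OH(l) in the target): (-3)·(-66.4) = +199.2 kcal/mol
equation 2 × 2 (scale by 2 for the 2 CH3CHO(g)): (2)·(-39.7) = -79.4 kcal/mol
delta H = (+199.2) + (-79.4) = 119.8 kcal/mol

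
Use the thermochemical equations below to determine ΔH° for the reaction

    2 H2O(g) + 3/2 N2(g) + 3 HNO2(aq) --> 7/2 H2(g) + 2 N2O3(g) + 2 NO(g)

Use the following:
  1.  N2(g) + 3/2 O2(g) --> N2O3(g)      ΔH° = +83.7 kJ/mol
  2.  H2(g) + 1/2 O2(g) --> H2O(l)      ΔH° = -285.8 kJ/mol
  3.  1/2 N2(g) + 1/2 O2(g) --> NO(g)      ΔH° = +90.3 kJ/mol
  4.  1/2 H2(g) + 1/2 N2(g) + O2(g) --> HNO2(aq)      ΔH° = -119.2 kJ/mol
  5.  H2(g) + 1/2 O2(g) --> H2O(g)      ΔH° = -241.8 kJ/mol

eq. 1 × 2: (2)·(+83.7) = +167.4 kJ/mol
eq. 2: not needed.
eq. 3 × 2: (2)·(+90.3) = +180.6 kJ/mol
eq. 4 reversed and × 3: (-3)·(-119.2) = +357.6 kJ/mol
eq. 5 reversed and × 2: (-2)·(-241.8) = +483.6 kJ/mol
Summing the manipulated equations, ΔH° = (2)·(+83.7) + (2)·(+90.3) + (-3)·(-119.2) + (-2)·(-241.8) = 1189.2 kJ/mol

ΔH° = 1189.2 kJ/mol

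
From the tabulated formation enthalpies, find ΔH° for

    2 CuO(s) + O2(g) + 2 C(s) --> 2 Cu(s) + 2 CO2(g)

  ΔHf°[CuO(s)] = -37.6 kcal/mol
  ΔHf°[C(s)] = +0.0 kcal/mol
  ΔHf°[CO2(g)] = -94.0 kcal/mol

ΔH° = -112.8 kcal/mol

ΔH°rxn = Σ nΔHf°(products) − Σ nΔHf°(reactants).
Products: 2·(+0.0) + 2·(-94.0) = -188.0
Reactants: 2·(-37.6) + 1·(+0.0) + 2·(+0.0) = -75.2
ΔH° = (-188.0) − (-75.2) = -112.8 kcal/mol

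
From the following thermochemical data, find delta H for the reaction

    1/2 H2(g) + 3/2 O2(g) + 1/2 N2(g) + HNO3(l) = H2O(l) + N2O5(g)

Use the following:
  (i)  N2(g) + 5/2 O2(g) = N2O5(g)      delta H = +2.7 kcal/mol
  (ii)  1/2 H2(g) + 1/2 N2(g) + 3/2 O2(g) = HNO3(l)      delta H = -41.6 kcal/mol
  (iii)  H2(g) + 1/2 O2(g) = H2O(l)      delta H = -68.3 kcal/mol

delta H = -24.0 kcal/mol

(i) as written: +2.7 kcal/mol
(ii) reversed: +41.6 kcal/mol
(iii) as written: -68.3 kcal/mol
delta H = (1)·(+2.7) + (-1)·(-41.6) + (1)·(-68.3) = -24.0 kcal/mol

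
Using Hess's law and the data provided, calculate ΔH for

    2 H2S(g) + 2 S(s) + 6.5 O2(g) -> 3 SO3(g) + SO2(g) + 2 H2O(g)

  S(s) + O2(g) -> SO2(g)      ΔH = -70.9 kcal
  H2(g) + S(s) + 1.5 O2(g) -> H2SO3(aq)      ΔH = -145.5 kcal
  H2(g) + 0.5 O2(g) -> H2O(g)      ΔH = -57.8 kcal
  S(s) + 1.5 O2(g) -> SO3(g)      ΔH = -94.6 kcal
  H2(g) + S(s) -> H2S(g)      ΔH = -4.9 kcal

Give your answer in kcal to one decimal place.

ΔH = -460.5 kcal

equation 1 as written (SO2(g) already on the product side): -70.9 kcal
equation 2: not needed (H2SO3(aq) appears nowhere else).
equation 3 × 2 (scale by 2 for the 2 H2O(g)): (2)·(-57.8) = -115.6 kcal
equation 4 × 3 (×3 to match 3 SO3(g) in the target): (3)·(-94.6) = -283.8 kcal
equation 5 reversed and × 2 (H2S(g) must end up as a reactant; scale by 2 for the 2 H2S(g)): (-2)·(-4.9) = +9.8 kcal
By Hess's law, ΔH = (-70.9) + (-115.6) + (-283.8) + (+9.8) = -460.5 kcal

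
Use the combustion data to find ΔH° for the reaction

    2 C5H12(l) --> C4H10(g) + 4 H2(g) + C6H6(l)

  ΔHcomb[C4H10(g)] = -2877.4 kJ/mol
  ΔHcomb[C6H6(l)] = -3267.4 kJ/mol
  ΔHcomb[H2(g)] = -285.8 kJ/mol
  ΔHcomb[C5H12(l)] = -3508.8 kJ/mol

Using ΔH = Σ nΔHc°(reactants) − Σ nΔHc°(products):
= [2·(-3508.8)] − [1·(-2877.4) + 4·(-285.8) + 1·(-3267.4)]
= 270.4 kJ/mol

ΔH° = 270.4 kJ/mol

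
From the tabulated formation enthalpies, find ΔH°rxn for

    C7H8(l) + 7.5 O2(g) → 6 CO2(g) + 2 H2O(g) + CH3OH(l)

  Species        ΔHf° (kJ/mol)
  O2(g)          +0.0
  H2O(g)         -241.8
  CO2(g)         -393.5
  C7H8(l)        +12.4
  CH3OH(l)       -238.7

ΔH°rxn = -3095.7 kJ/mol

Products: 6·(-393.5) + 2·(-241.8) + 1·(-238.7) = -3083.3
Reactants: 1·(+12.4) + 15/2·(+0.0) = +12.4
ΔH°rxn = (-3083.3) − (+12.4) = -3095.7 kJ/mol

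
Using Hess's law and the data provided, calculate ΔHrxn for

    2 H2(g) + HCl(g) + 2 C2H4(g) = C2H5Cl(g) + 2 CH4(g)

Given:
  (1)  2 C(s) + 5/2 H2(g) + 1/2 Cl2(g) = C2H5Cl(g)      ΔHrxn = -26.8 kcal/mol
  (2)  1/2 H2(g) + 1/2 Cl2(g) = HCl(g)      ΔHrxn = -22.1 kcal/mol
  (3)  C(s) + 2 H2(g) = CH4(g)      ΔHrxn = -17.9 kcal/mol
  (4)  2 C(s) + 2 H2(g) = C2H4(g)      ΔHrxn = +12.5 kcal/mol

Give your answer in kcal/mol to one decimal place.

(1) as written: -26.8 kcal/mol
(2) reversed: +22.1 kcal/mol
(3) × 2: (2)·(-17.9) = -35.8 kcal/mol
(4) reversed and × 2: (-2)·(+12.5) = -25.0 kcal/mol
ΔHrxn = (-26.8) + (+22.1) + (-35.8) + (-25.0) = -65.5 kcal/mol

ΔHrxn = -65.5 kcal/mol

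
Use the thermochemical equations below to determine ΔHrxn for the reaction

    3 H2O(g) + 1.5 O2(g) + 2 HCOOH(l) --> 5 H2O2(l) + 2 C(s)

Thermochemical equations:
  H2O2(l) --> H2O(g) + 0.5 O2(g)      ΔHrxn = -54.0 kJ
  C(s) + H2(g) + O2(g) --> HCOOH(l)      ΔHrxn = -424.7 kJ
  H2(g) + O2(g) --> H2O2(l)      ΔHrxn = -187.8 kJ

equation 1 reversed and × 3 (reverse to put H2O(g) on the reactant side; ×3 to match 3 H2O(g) in the target): (-3)·(-54.0) = +162.0 kJ
equation 2 reversed and × 2 (HCOOH(l) must end up as a reactant; scale by 2 for the 2 HCOOH(l)): (-2)·(-424.7) = +849.4 kJ
equation 3 × 2: (2)·(-187.8) = -375.6 kJ
Combining the equations, ΔHrxn = (+162.0) + (+849.4) + (-375.6) = 635.8 kJ

ΔHrxn = 635.8 kJ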